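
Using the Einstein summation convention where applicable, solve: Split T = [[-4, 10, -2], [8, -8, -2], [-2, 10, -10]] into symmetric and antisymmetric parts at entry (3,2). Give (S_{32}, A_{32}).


T_{32} = 10
T_{23} = -2
S_{32} = (10 + -2)/2 = 8/2 = 4
A_{32} = (10 - -2)/2 = 12/2 = 6
Check: S + A = 4 + 6 = 10 = T_{32}.

(4, 6)


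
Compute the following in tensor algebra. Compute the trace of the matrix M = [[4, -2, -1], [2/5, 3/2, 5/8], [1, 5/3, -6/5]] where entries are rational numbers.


The trace is the sum of diagonal entries.
Diagonal: M[1,1] = 4, M[2,2] = 3/2, M[3,3] = -6/5
Tr(M) = 4 + 3/2 + -6/5
Computing step by step:
After adding M[1,1]: 4
After adding M[2,2]: 11/2
After adding M[3,3]: 43/10
Tr(M) = 43/10

43/10


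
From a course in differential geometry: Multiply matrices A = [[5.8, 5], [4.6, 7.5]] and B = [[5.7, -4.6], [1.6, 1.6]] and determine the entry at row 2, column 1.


(AB)_{ij} = sum_k A_{ik} B_{kj}.
For i=2, j=1:
A_{21} * B_{11} = 4.6 * 5.7 = 26.22
A_{22} * B_{21} = 7.5 * 1.6 = 12
Sum = 26.22 + 12 = 38.22

38.22


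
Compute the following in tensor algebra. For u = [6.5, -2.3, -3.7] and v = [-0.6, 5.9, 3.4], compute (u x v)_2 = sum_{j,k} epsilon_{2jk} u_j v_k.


(u x v)_2 = sum_{j,k} epsilon_{2jk} u_j v_k. Only permutations of (1,2,3) contribute; the two non-zero terms are:
eps_{213} u_1 v_3 = -1 * 6.5 * 3.4 = -22.1
eps_{231} u_3 v_1 = 1 * -3.7 * -0.6 = 2.22
(u x v)_2 = -19.88

-19.88


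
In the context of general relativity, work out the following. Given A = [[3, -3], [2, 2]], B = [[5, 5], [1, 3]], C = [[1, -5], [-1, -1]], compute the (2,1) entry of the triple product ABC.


(ABC)_{21} = sum_m (AB)_{2m} C_{m1}. First compute row 2 of AB.
(AB)_{21} = 2*5 + 2*1 = 12
(AB)_{22} = 2*5 + 2*3 = 16
Now contract with column 1 of C:
(AB)_{21} * C_{11} = 12 * 1 = 12
(AB)_{22} * C_{21} = 16 * -1 = -16
(ABC)_{21} = 12 + -16 = -4

-4


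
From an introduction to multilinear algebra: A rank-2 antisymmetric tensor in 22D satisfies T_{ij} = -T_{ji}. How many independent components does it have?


An antisymmetric rank-2 tensor satisfies A_{ij} = -A_{ji}, so diagonal entries are zero.
The independent components are the upper-triangular entries: C(n, 2) = n(n-1)/2.
n = 22
C(22, 2) = 22 * 21 / 2 = 462 / 2 = 231

231


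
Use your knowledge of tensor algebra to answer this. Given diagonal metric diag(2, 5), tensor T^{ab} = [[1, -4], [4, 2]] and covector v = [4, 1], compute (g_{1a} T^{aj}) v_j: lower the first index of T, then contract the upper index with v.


Step 1: lower the first index. For a diagonal metric, g_{ia} T^{aj} = g_{ii} T^{ij} (no sum on i).
g_{11} = 2
S_1{}^1 = 2 * T^{11} = 2 * 1 = 2
S_1{}^2 = 2 * T^{12} = 2 * -4 = -8
Step 2: contract S_1{}^j with v_j.
S_1{}^1 * v_1 = 2 * 4 = 8
S_1{}^2 * v_2 = -8 * 1 = -8
Result = 8 + -8 = 0

0


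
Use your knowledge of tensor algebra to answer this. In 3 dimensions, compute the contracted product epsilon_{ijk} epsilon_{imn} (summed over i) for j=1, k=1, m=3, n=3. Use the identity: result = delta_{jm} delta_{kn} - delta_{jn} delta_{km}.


Using the identity: epsilon_{ijk} epsilon_{imn} = delta_{jm} delta_{kn} - delta_{jn} delta_{km}.
delta_{13} = 0
delta_{13} = 0
delta_{13} = 0
delta_{13} = 0
Result = 0 * 0 - 0 * 0 = 0 - 0 = 0

0


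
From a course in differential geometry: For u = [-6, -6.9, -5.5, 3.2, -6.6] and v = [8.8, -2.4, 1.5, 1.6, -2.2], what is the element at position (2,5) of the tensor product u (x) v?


The outer product entry T_{ij} = u_i * v_j.
We need i=2, j=5.
u_2 = -6.9, v_5 = -2.2
T_{2,5} = -6.9 * -2.2 = 15.18

15.18


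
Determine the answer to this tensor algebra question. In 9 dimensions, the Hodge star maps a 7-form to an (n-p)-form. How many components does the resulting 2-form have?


The Hodge dual of a p-form on an n-dimensional manifold is an (n-p)-form.
n = 9, p = 7, so dual degree = 9 - 7 = 2
The number of components is C(n, n-p) = C(9, 2) = 36

36


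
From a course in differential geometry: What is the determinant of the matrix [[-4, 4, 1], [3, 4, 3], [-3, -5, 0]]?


Expanding along the first row, det(A) = a11*M_11 - a12*M_12 + a13*M_13, where M_1j is the (1,j) minor.
Minor M_11 = 4*0 - 3*-5 = 15
Minor M_12 = 3*0 - 3*-3 = 9
Minor M_13 = 3*-5 - 4*-3 = -3
det = -4*(15) - 4*(9) + 1*(-3)
    = -60 - 36 + -3
    = -99

-99


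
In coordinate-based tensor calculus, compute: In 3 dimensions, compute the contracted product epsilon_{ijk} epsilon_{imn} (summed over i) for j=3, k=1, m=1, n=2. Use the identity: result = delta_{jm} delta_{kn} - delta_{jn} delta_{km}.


Using the identity: epsilon_{ijk} epsilon_{imn} = delta_{jm} delta_{kn} - delta_{jn} delta_{km}.
delta_{31} = 0
delta_{12} = 0
delta_{32} = 0
delta_{11} = 1
Result = 0 * 0 - 0 * 1 = 0 - 0 = 0

0


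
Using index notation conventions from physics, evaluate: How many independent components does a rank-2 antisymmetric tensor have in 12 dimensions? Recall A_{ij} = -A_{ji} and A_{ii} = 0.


An antisymmetric rank-2 tensor satisfies A_{ij} = -A_{ji}, so diagonal entries are zero.
The independent components are the upper-triangular entries: C(n, 2) = n(n-1)/2.
n = 12
C(12, 2) = 12 * 11 / 2 = 132 / 2 = 66

66


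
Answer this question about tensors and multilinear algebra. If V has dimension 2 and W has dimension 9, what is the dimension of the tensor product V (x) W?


The dimension of a tensor product is the product of dimensions.
dim(V) = 2, dim(W) = 9
dim(V (x) W) = 2 * 9 = 18

18


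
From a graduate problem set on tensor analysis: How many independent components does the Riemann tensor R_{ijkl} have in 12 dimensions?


The Riemann tensor in d dimensions has d^2(d^2 - 1)/12 independent components.
d = 12, so d^2 = 144
d^2 - 1 = 143
d^2(d^2 - 1) = 144 * 143 = 20592
Divide by 12: 20592 / 12 = 1716

1716


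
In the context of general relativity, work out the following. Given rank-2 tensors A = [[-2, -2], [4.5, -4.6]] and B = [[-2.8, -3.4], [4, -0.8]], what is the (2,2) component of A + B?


Tensor addition is component-wise: (A + B)_{ij} = A_{ij} + B_{ij}.
A_{22} = -4.6
B_{22} = -0.8
(A + B)_{22} = -4.6 + -0.8 = -5.4

-5.4


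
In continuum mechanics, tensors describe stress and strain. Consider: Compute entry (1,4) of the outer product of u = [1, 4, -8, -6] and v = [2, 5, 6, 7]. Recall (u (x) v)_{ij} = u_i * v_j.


The outer product entry T_{ij} = u_i * v_j.
We need i=1, j=4.
u_1 = 1, v_4 = 7
T_{1,4} = 1 * 7 = 7

7


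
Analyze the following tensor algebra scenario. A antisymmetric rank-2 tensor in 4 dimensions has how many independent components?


A antisymmetric rank-2 tensor in d dimensions has d(d-1)/2 independent components.
d = 4
d(d-1)/2 = 4 * 3 / 2 = 12 / 2 = 6

6


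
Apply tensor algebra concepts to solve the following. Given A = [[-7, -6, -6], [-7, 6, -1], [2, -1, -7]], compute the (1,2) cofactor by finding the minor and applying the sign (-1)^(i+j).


To find cofactor C_{12}, delete row 1 and column 2.
The resulting 2x2 submatrix is: [[-7, -1], [2, -7]]
Minor M_{12} = -7*-7 - -1*2
  = 49 - -2 = 51
Sign = (-1)^(1+2) = (-1)^3 = -1
Cofactor C_{12} = -1 * 51 = -51

-51


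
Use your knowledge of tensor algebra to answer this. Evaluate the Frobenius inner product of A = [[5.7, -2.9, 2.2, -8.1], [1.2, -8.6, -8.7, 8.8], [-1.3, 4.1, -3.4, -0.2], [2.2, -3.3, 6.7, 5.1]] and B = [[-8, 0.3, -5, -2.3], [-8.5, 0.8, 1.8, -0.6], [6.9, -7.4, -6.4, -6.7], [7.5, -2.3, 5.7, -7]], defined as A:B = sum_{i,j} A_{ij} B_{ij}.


A:B = sum over all i,j of A_{ij} * B_{ij}.
Row 1: 5.7*-8=-45.6, -2.9*0.3=-0.87, 2.2*-5=-11, -8.1*-2.3=18.63 => row sum = -38.84
Row 2: 1.2*-8.5=-10.2, -8.6*0.8=-6.88, -8.7*1.8=-15.66, 8.8*-0.6=-5.28 => row sum = -38.02
Row 3: -1.3*6.9=-8.97, 4.1*-7.4=-30.34, -3.4*-6.4=21.76, -0.2*-6.7=1.34 => row sum = -16.21
Row 4: 2.2*7.5=16.5, -3.3*-2.3=7.59, 6.7*5.7=38.19, 5.1*-7=-35.7 => row sum = 26.58
Total = -38.84 + -38.02 + -16.21 + 26.58 = -66.49

-66.49


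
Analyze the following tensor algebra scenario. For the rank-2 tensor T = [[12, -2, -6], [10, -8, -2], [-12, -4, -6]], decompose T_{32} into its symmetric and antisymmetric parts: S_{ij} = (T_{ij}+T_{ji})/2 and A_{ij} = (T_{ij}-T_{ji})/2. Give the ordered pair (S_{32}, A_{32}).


T_{32} = -4
T_{23} = -2
S_{32} = (-4 + -2)/2 = -6/2 = -3
A_{32} = (-4 - -2)/2 = -2/2 = -1
Check: S + A = -3 + -1 = -4 = T_{32}.

(-3, -1)


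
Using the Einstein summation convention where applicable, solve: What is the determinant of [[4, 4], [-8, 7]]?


For a 2x2 matrix [[a, b], [c, d]], det = a*d - b*c.
a = 4, b = 4, c = -8, d = 7
a*d = 4 * 7 = 28
b*c = 4 * -8 = -32
det = 28 - -32 = 60

60


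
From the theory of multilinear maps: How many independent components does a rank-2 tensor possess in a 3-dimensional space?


The number of components of a rank-r tensor in d dimensions is d^r.
Here d = 3 and r = 2.
3^2 = 9

9


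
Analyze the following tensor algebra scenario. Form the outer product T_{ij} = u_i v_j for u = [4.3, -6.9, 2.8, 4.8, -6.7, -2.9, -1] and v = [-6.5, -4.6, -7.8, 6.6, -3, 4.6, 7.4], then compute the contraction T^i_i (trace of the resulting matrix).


The outer product gives T_{ij} = u_i v_j.
The trace (contraction) is Tr(T) = sum_i T_{ii} = sum_i u_i v_i.
Diagonal entries:
T_{11} = u_1 * v_1 = 4.3 * -6.5 = -27.95
T_{22} = u_2 * v_2 = -6.9 * -4.6 = 31.74
T_{33} = u_3 * v_3 = 2.8 * -7.8 = -21.84
T_{44} = u_4 * v_4 = 4.8 * 6.6 = 31.68
T_{55} = u_5 * v_5 = -6.7 * -3 = 20.1
T_{66} = u_6 * v_6 = -2.9 * 4.6 = -13.34
T_{77} = u_7 * v_7 = -1 * 7.4 = -7.4
Tr(T) = -27.95 + 31.74 + -21.84 + 31.68 + 20.1 + -13.34 + -7.4 = 12.99

12.99


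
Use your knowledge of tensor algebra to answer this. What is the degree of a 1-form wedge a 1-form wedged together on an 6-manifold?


The degree of a wedge product is the sum of the degrees of the individual forms.
Degrees: 1, 1
Total degree = 1 + 1 = 2

2


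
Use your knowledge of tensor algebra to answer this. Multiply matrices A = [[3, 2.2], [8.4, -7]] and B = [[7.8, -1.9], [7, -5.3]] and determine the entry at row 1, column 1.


(AB)_{ij} = sum_k A_{ik} B_{kj}.
For i=1, j=1:
A_{11} * B_{11} = 3 * 7.8 = 23.4
A_{12} * B_{21} = 2.2 * 7 = 15.4
Sum = 23.4 + 15.4 = 38.8

38.8


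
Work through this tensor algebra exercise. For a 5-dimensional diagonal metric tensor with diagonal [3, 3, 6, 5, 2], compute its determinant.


For a diagonal metric, the determinant is the product of diagonal entries.
Diagonal entries: 3, 3, 6, 5, 2
det(g) = 3 * 3 * 6 * 5 * 2 = 540

540


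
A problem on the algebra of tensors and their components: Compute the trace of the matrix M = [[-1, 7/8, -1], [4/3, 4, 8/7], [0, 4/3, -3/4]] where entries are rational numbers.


The trace is the sum of diagonal entries.
Diagonal: M[1,1] = -1, M[2,2] = 4, M[3,3] = -3/4
Tr(M) = -1 + 4 + -3/4
Computing step by step:
After adding M[1,1]: -1
After adding M[2,2]: 3
After adding M[3,3]: 9/4
Tr(M) = 9/4

9/4


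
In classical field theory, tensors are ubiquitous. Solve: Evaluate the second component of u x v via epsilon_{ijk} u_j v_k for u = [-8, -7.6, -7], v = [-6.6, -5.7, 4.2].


(u x v)_2 = sum_{j,k} epsilon_{2jk} u_j v_k. Only permutations of (1,2,3) contribute; the two non-zero terms are:
eps_{213} u_1 v_3 = -1 * -8 * 4.2 = 33.6
eps_{231} u_3 v_1 = 1 * -7 * -6.6 = 46.2
(u x v)_2 = 79.8

79.8


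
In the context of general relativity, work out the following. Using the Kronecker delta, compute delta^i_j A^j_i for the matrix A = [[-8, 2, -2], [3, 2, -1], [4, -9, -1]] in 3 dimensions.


The contraction (trace) of a rank-2 tensor is the sum of its diagonal elements.
Diagonal entries: A[1,1] = -8, A[2,2] = 2, A[3,3] = -1
Tr(A) = -8 + 2 + -1 = -7

-7


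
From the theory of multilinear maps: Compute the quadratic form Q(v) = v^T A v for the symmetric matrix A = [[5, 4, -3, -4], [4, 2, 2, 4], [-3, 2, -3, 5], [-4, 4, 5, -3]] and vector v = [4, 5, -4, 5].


First compute Av:
(Av)_1 = 5*4 + 4*5 + -3*-4 + -4*5 = 32
(Av)_2 = 4*4 + 2*5 + 2*-4 + 4*5 = 38
(Av)_3 = -3*4 + 2*5 + -3*-4 + 5*5 = 35
(Av)_4 = -4*4 + 4*5 + 5*-4 + -3*5 = -31
Av = [32, 38, 35, -31]
Then v^T (Av) = 4*32 + 5*38 + -4*35 + 5*-31
= 128 + 190 + -140 + -155 = 23

23


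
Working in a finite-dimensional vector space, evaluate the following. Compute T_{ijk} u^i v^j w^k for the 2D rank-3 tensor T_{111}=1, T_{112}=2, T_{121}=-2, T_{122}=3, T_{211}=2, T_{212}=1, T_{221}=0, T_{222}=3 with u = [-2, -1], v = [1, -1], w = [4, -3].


S = sum over i,j,k of T_{ijk} u_i v_j w_k. Expanding all 8 terms:
T_{111}*u_1*v_1*w_1 = 1*-2*1*4 = -8  (running total: -8)
T_{112}*u_1*v_1*w_2 = 2*-2*1*-3 = 12  (running total: 4)
T_{121}*u_1*v_2*w_1 = -2*-2*-1*4 = -16  (running total: -12)
T_{122}*u_1*v_2*w_2 = 3*-2*-1*-3 = -18  (running total: -30)
T_{211}*u_2*v_1*w_1 = 2*-1*1*4 = -8  (running total: -38)
T_{212}*u_2*v_1*w_2 = 1*-1*1*-3 = 3  (running total: -35)
T_{221}*u_2*v_2*w_1 = 0*-1*-1*4 = 0  (running total: -35)
T_{222}*u_2*v_2*w_2 = 3*-1*-1*-3 = -9  (running total: -44)
S = -44

-44


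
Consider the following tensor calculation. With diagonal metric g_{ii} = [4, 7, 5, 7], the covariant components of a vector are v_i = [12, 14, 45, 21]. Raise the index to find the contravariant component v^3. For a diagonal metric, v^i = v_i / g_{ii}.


To raise an index with a diagonal metric: v^i = v_i / g_{ii}.
For index 3: v_3 = 45, g_{33} = 5
v^3 = 45 / 5 = 9

9


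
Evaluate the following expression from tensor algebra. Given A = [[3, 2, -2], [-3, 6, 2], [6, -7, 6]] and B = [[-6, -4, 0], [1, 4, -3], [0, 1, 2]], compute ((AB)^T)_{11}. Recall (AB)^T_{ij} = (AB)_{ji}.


(AB)^T_{ij} = (AB)_{ji} = sum_k A_{jk} B_{ki}.
For i=1, j=1 we need (AB)_{11}:
A_{11} * B_{11} = 3 * -6 = -18
A_{12} * B_{21} = 2 * 1 = 2
A_{13} * B_{31} = -2 * 0 = 0
Sum = -18 + 2 + 0 = -16

-16


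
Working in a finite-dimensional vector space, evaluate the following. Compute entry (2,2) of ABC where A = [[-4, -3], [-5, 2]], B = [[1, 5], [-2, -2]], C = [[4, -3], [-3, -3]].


(ABC)_{22} = sum_m (AB)_{2m} C_{m2}. First compute row 2 of AB.
(AB)_{21} = -5*1 + 2*-2 = -9
(AB)_{22} = -5*5 + 2*-2 = -29
Now contract with column 2 of C:
(AB)_{21} * C_{12} = -9 * -3 = 27
(AB)_{22} * C_{22} = -29 * -3 = 87
(ABC)_{22} = 27 + 87 = 114

114


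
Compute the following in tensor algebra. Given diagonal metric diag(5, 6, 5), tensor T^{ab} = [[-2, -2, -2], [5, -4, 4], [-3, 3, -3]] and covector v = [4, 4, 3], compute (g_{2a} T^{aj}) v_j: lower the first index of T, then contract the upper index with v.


Step 1: lower the first index. For a diagonal metric, g_{ia} T^{aj} = g_{ii} T^{ij} (no sum on i).
g_{22} = 6
S_2{}^1 = 6 * T^{21} = 6 * 5 = 30
S_2{}^2 = 6 * T^{22} = 6 * -4 = -24
S_2{}^3 = 6 * T^{23} = 6 * 4 = 24
Step 2: contract S_2{}^j with v_j.
S_2{}^1 * v_1 = 30 * 4 = 120
S_2{}^2 * v_2 = -24 * 4 = -96
S_2{}^3 * v_3 = 24 * 3 = 72
Result = 120 + -96 + 72 = 96

96


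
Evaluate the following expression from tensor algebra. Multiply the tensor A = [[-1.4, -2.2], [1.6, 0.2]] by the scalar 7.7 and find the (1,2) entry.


Scalar multiplication: (cA)_{ij} = c * A_{ij}.
c = 7.7
A_{12} = -2.2
(cA)_{12} = 7.7 * -2.2 = -16.94

-16.94


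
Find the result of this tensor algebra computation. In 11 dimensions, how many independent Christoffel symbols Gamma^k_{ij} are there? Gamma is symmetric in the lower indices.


Christoffel symbols Gamma^k_{ij} are symmetric in i,j, so there are d * d(d+1)/2 independent symbols.
d = 11
d(d+1)/2 = 11 * 12 / 2 = 66
Total = 11 * 66 = 726

726


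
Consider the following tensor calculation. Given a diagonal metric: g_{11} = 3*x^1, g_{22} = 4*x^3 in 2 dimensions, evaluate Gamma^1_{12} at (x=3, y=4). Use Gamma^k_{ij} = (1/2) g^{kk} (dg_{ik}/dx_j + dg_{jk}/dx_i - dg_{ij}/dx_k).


For a diagonal metric, Gamma^k_{ij} = (1/2) g^{kk} (dg_{ik}/dx_j + dg_{jk}/dx_i - dg_{ij}/dx_k).
The metric is diagonal, so g_{ab} = 0 for a != b.
At the given point: g_{11} = 9, g_{22} = 108
g^{11} = 1/9
dg_{11}/dx_2 = dg_{11}/dx_2 = 0
dg_{21}/dx_1 = 0 (off-diagonal)
dg_{12}/dx_1 = 0 (off-diagonal)
Numerator = 0 + 0 - 0 = 0
Gamma^1_{12} = 0 / (2 * 9) = 0

0


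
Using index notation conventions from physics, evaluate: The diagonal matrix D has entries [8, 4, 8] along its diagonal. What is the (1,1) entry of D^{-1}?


For a diagonal matrix, the inverse has entries (D^{-1})_{ii} = 1/d_{ii}.
The diagonal entries are: d_{11} = 8, d_{22} = 4, d_{33} = 8
We need (D^{-1})_{11} = 1/d_{11} = 1/8 = 1/8

1/8


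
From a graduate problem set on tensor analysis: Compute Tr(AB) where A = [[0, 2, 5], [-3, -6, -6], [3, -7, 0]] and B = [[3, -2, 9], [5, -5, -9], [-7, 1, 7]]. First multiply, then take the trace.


Tr(AB) = sum_i (AB)_{ii} where (AB)_{ii} = sum_k A_{ik} B_{ki}.
(AB)_{11} = 0*3 + 2*5 + 5*-7 = -25
(AB)_{22} = -3*-2 + -6*-5 + -6*1 = 30
(AB)_{33} = 3*9 + -7*-9 + 0*7 = 90
Tr(AB) = -25 + 30 + 90 = 95

95


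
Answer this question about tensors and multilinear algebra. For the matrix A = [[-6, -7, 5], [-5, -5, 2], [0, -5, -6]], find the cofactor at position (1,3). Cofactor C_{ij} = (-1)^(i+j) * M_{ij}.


To find cofactor C_{13}, delete row 1 and column 3.
The resulting 2x2 submatrix is: [[-5, -5], [0, -5]]
Minor M_{13} = -5*-5 - -5*0
  = 25 - 0 = 25
Sign = (-1)^(1+3) = (-1)^4 = 1
Cofactor C_{13} = 1 * 25 = 25

25


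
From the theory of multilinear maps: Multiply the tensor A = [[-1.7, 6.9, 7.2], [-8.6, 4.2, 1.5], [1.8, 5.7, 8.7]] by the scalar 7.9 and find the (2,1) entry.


Scalar multiplication: (cA)_{ij} = c * A_{ij}.
c = 7.9
A_{21} = -8.6
(cA)_{21} = 7.9 * -8.6 = -67.94

-67.94


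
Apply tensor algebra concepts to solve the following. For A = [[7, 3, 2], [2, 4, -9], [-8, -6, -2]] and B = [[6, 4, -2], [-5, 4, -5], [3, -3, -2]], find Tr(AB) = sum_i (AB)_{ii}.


Tr(AB) = sum_i (AB)_{ii} where (AB)_{ii} = sum_k A_{ik} B_{ki}.
(AB)_{11} = 7*6 + 3*-5 + 2*3 = 33
(AB)_{22} = 2*4 + 4*4 + -9*-3 = 51
(AB)_{33} = -8*-2 + -6*-5 + -2*-2 = 50
Tr(AB) = 33 + 51 + 50 = 134

134


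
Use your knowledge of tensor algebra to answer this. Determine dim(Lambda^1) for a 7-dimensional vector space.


The dimension of the space of p-forms on an n-dimensional space is C(n, p).
n = 7, p = 1
C(7, 1) = 7! / (1! * 6!) = 7

7


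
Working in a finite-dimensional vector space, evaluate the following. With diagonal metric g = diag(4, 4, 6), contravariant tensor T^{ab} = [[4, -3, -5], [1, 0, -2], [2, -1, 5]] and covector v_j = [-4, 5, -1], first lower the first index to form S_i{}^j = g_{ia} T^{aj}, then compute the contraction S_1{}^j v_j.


Step 1: lower the first index. For a diagonal metric, g_{ia} T^{aj} = g_{ii} T^{ij} (no sum on i).
g_{11} = 4
S_1{}^1 = 4 * T^{11} = 4 * 4 = 16
S_1{}^2 = 4 * T^{12} = 4 * -3 = -12
S_1{}^3 = 4 * T^{13} = 4 * -5 = -20
Step 2: contract S_1{}^j with v_j.
S_1{}^1 * v_1 = 16 * -4 = -64
S_1{}^2 * v_2 = -12 * 5 = -60
S_1{}^3 * v_3 = -20 * -1 = 20
Result = -64 + -60 + 20 = -104

-104


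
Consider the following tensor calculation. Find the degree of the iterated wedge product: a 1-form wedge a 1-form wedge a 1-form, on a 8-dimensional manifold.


The degree of a wedge product is the sum of the degrees of the individual forms.
Degrees: 1, 1, 1
Total degree = 1 + 1 + 1 = 3

3


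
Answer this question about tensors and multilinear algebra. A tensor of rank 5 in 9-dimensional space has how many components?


The number of components of a rank-r tensor in d dimensions is d^r.
Here d = 9 and r = 5.
9^5 = 59049

59049


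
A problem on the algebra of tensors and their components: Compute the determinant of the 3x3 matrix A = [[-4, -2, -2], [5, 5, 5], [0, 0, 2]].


Expanding along the first row, det(A) = a11*M_11 - a12*M_12 + a13*M_13, where M_1j is the (1,j) minor.
Minor M_11 = 5*2 - 5*0 = 10
Minor M_12 = 5*2 - 5*0 = 10
Minor M_13 = 5*0 - 5*0 = 0
det = -4*(10) - -2*(10) + -2*(0)
    = -40 - -20 + 0
    = -20

-20


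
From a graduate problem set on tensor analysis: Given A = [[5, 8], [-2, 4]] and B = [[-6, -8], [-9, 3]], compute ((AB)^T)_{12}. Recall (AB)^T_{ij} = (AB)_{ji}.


(AB)^T_{ij} = (AB)_{ji} = sum_k A_{jk} B_{ki}.
For i=1, j=2 we need (AB)_{21}:
A_{21} * B_{11} = -2 * -6 = 12
A_{22} * B_{21} = 4 * -9 = -36
Sum = 12 + -36 = -24

-24


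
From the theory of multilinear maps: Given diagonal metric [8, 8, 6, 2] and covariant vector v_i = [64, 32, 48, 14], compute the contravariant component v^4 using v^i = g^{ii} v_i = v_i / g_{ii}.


To raise an index with a diagonal metric: v^i = v_i / g_{ii}.
For index 4: v_4 = 14, g_{44} = 2
v^4 = 14 / 2 = 7

7


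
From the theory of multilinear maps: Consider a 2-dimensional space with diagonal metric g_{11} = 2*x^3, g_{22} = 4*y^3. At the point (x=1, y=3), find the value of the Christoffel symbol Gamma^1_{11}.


For a diagonal metric, Gamma^k_{ij} = (1/2) g^{kk} (dg_{ik}/dx_j + dg_{jk}/dx_i - dg_{ij}/dx_k).
The metric is diagonal, so g_{ab} = 0 for a != b.
At the given point: g_{11} = 2, g_{22} = 108
g^{11} = 1/2
dg_{11}/dx_1 = dg_{11}/dx_1 = 6
dg_{11}/dx_1 = dg_{11}/dx_1 = 6
dg_{11}/dx_1 = dg_{11}/dx_1 = 6
Numerator = 6 + 6 - 6 = 6
Gamma^1_{11} = 6 / (2 * 2) = 3/2

3/2


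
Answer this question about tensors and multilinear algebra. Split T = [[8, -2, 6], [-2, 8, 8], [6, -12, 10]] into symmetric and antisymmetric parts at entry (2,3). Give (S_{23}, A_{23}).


T_{23} = 8
T_{32} = -12
S_{23} = (8 + -12)/2 = -4/2 = -2
A_{23} = (8 - -12)/2 = 20/2 = 10
Check: S + A = -2 + 10 = 8 = T_{23}.

(-2, 10)


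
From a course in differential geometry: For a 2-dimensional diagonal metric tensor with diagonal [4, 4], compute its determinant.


For a diagonal metric, the determinant is the product of diagonal entries.
Diagonal entries: 4, 4
det(g) = 4 * 4 = 16

16


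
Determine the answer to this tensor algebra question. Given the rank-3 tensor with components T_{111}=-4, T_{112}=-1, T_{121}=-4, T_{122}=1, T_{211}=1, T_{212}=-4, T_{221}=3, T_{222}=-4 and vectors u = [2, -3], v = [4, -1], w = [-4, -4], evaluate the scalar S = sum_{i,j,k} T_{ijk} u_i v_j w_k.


S = sum over i,j,k of T_{ijk} u_i v_j w_k. Expanding all 8 terms:
T_{111}*u_1*v_1*w_1 = -4*2*4*-4 = 128  (running total: 128)
T_{112}*u_1*v_1*w_2 = -1*2*4*-4 = 32  (running total: 160)
T_{121}*u_1*v_2*w_1 = -4*2*-1*-4 = -32  (running total: 128)
T_{122}*u_1*v_2*w_2 = 1*2*-1*-4 = 8  (running total: 136)
T_{211}*u_2*v_1*w_1 = 1*-3*4*-4 = 48  (running total: 184)
T_{212}*u_2*v_1*w_2 = -4*-3*4*-4 = -192  (running total: -8)
T_{221}*u_2*v_2*w_1 = 3*-3*-1*-4 = -36  (running total: -44)
T_{222}*u_2*v_2*w_2 = -4*-3*-1*-4 = 48  (running total: 4)
S = 4

4


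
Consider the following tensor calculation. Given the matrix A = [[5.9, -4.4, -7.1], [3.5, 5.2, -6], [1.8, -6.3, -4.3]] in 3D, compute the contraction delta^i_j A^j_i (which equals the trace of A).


The contraction (trace) of a rank-2 tensor is the sum of its diagonal elements.
Diagonal entries: A[1,1] = 5.9, A[2,2] = 5.2, A[3,3] = -4.3
Tr(A) = 5.9 + 5.2 + -4.3 = 6.8

6.8


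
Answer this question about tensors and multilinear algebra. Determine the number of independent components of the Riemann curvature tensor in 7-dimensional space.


The Riemann tensor in d dimensions has d^2(d^2 - 1)/12 independent components.
d = 7, so d^2 = 49
d^2 - 1 = 48
d^2(d^2 - 1) = 49 * 48 = 2352
Divide by 12: 2352 / 12 = 196

196


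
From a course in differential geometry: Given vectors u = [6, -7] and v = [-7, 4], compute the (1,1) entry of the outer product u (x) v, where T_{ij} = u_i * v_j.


The outer product entry T_{ij} = u_i * v_j.
We need i=1, j=1.
u_1 = 6, v_1 = -7
T_{1,1} = 6 * -7 = -42

-42


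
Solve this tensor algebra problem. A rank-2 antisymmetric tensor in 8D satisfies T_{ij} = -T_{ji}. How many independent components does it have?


An antisymmetric rank-2 tensor satisfies A_{ij} = -A_{ji}, so diagonal entries are zero.
The independent components are the upper-triangular entries: C(n, 2) = n(n-1)/2.
n = 8
C(8, 2) = 8 * 7 / 2 = 56 / 2 = 28

28


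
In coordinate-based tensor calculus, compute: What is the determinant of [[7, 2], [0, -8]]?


For a 2x2 matrix [[a, b], [c, d]], det = a*d - b*c.
a = 7, b = 2, c = 0, d = -8
a*d = 7 * -8 = -56
b*c = 2 * 0 = 0
det = -56 - 0 = -56

-56


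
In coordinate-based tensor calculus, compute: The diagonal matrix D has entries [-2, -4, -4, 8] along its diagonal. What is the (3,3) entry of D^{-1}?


For a diagonal matrix, the inverse has entries (D^{-1})_{ii} = 1/d_{ii}.
The diagonal entries are: d_{11} = -2, d_{22} = -4, d_{33} = -4, d_{44} = 8
We need (D^{-1})_{33} = 1/d_{33} = 1/-4 = -1/4

-1/4


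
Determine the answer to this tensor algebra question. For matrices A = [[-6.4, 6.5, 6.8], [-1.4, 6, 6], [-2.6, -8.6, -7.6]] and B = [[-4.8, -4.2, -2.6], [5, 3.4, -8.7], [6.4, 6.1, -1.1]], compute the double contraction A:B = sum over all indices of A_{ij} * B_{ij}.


A:B = sum over all i,j of A_{ij} * B_{ij}.
Row 1: -6.4*-4.8=30.72, 6.5*-4.2=-27.3, 6.8*-2.6=-17.68 => row sum = -14.26
Row 2: -1.4*5=-7, 6*3.4=20.4, 6*-8.7=-52.2 => row sum = -38.8
Row 3: -2.6*6.4=-16.64, -8.6*6.1=-52.46, -7.6*-1.1=8.36 => row sum = -60.74
Total = -14.26 + -38.8 + -60.74 = -113.8

-113.8


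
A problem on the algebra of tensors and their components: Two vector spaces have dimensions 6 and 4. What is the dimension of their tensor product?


The dimension of a tensor product is the product of dimensions.
dim(V) = 6, dim(W) = 4
dim(V (x) W) = 6 * 4 = 24

24


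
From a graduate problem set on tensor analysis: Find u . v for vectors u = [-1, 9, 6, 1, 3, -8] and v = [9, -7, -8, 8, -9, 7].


The inner product u . v = sum of u_i * v_i.
Term-by-term: -1 * 9, 9 * -7, 6 * -8, 1 * 8, 3 * -9, -8 * 7
Products: -9, -63, -48, 8, -27, -56
Sum = -9 + -63 + -48 + 8 + -27 + -56 = -195

-195


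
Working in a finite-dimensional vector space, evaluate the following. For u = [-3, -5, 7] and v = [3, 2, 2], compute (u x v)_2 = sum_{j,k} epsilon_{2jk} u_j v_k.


(u x v)_2 = sum_{j,k} epsilon_{2jk} u_j v_k. Only permutations of (1,2,3) contribute; the two non-zero terms are:
eps_{213} u_1 v_3 = -1 * -3 * 2 = 6
eps_{231} u_3 v_1 = 1 * 7 * 3 = 21
(u x v)_2 = 27

27


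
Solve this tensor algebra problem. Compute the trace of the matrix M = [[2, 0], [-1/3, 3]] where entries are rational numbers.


The trace is the sum of diagonal entries.
Diagonal: M[1,1] = 2, M[2,2] = 3
Tr(M) = 2 + 3
Computing step by step:
After adding M[1,1]: 2
After adding M[2,2]: 5
Tr(M) = 5

5


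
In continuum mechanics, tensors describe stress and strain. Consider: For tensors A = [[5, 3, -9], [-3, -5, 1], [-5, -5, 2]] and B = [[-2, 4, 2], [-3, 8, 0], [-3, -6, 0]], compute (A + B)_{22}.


Tensor addition is component-wise: (A + B)_{ij} = A_{ij} + B_{ij}.
A_{22} = -5
B_{22} = 8
(A + B)_{22} = -5 + 8 = 3

3


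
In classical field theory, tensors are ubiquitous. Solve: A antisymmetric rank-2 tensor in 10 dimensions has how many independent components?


A antisymmetric rank-2 tensor in d dimensions has d(d-1)/2 independent components.
d = 10
d(d-1)/2 = 10 * 9 / 2 = 90 / 2 = 45

45


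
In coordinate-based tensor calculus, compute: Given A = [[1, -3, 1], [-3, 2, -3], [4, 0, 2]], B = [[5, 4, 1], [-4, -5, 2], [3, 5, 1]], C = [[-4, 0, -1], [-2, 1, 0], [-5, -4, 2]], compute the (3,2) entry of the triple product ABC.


(ABC)_{32} = sum_m (AB)_{3m} C_{m2}. First compute row 3 of AB.
(AB)_{31} = 4*5 + 0*-4 + 2*3 = 26
(AB)_{32} = 4*4 + 0*-5 + 2*5 = 26
(AB)_{33} = 4*1 + 0*2 + 2*1 = 6
Now contract with column 2 of C:
(AB)_{31} * C_{12} = 26 * 0 = 0
(AB)_{32} * C_{22} = 26 * 1 = 26
(AB)_{33} * C_{32} = 6 * -4 = -24
(ABC)_{32} = 0 + 26 + -24 = 2

2


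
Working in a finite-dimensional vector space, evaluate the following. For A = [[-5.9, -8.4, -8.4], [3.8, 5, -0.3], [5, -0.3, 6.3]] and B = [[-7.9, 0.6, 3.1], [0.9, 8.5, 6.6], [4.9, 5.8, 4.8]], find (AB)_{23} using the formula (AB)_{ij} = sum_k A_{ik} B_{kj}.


(AB)_{ij} = sum_k A_{ik} B_{kj}.
For i=2, j=3:
A_{21} * B_{13} = 3.8 * 3.1 = 11.78
A_{22} * B_{23} = 5 * 6.6 = 33
A_{23} * B_{33} = -0.3 * 4.8 = -1.44
Sum = 11.78 + 33 + -1.44 = 43.34

43.34


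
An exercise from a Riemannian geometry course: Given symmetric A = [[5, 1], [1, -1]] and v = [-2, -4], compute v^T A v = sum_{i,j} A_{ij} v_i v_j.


First compute Av:
(Av)_1 = 5*-2 + 1*-4 = -14
(Av)_2 = 1*-2 + -1*-4 = 2
Av = [-14, 2]
Then v^T (Av) = -2*-14 + -4*2
= 28 + -8 = 20

20


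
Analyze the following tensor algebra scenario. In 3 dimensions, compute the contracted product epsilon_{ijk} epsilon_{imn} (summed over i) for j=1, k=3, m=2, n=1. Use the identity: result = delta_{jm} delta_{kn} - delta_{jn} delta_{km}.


Using the identity: epsilon_{ijk} epsilon_{imn} = delta_{jm} delta_{kn} - delta_{jn} delta_{km}.
delta_{12} = 0
delta_{31} = 0
delta_{11} = 1
delta_{32} = 0
Result = 0 * 0 - 1 * 0 = 0 - 0 = 0

0


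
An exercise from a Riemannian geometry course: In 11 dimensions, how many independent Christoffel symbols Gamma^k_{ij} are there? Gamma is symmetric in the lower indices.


Christoffel symbols Gamma^k_{ij} are symmetric in i,j, so there are d * d(d+1)/2 independent symbols.
d = 11
d(d+1)/2 = 11 * 12 / 2 = 66
Total = 11 * 66 = 726

726


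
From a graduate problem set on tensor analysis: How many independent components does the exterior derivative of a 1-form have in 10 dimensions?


The exterior derivative of a p-form is a (p+1)-form.
Its number of independent components is C(n, p+1).
n = 10, p+1 = 2
C(10, 2) = 45

45


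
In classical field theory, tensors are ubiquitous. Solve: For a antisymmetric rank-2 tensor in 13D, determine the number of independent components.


A antisymmetric rank-2 tensor in d dimensions has d(d-1)/2 independent components.
d = 13
d(d-1)/2 = 13 * 12 / 2 = 156 / 2 = 78

78


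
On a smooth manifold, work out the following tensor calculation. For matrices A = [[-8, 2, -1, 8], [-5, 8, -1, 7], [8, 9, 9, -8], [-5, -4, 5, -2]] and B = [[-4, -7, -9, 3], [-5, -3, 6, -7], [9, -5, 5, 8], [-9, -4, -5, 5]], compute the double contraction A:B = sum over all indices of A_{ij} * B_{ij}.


A:B = sum over all i,j of A_{ij} * B_{ij}.
Row 1: -8*-4=32, 2*-7=-14, -1*-9=9, 8*3=24 => row sum = 51
Row 2: -5*-5=25, 8*-3=-24, -1*6=-6, 7*-7=-49 => row sum = -54
Row 3: 8*9=72, 9*-5=-45, 9*5=45, -8*8=-64 => row sum = 8
Row 4: -5*-9=45, -4*-4=16, 5*-5=-25, -2*5=-10 => row sum = 26
Total = 51 + -54 + 8 + 26 = 31

31


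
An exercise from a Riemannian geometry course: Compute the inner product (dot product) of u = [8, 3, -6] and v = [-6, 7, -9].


The inner product u . v = sum of u_i * v_i.
Term-by-term: 8 * -6, 3 * 7, -6 * -9
Products: -48, 21, 54
Sum = -48 + 21 + 54 = 27

27


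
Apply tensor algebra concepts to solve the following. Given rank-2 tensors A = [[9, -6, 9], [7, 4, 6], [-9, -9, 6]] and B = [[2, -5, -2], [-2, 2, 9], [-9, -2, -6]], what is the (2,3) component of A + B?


Tensor addition is component-wise: (A + B)_{ij} = A_{ij} + B_{ij}.
A_{23} = 6
B_{23} = 9
(A + B)_{23} = 6 + 9 = 15

15


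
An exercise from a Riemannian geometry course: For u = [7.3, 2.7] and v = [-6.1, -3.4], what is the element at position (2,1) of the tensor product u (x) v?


The outer product entry T_{ij} = u_i * v_j.
We need i=2, j=1.
u_2 = 2.7, v_1 = -6.1
T_{2,1} = 2.7 * -6.1 = -16.47

-16.47


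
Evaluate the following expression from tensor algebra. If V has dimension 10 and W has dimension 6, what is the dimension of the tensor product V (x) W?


The dimension of a tensor product is the product of dimensions.
dim(V) = 10, dim(W) = 6
dim(V (x) W) = 10 * 6 = 60

60


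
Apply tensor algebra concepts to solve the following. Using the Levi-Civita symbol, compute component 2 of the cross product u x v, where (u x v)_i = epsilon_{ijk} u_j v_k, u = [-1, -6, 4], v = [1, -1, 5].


(u x v)_2 = sum_{j,k} epsilon_{2jk} u_j v_k. Only permutations of (1,2,3) contribute; the two non-zero terms are:
eps_{213} u_1 v_3 = -1 * -1 * 5 = 5
eps_{231} u_3 v_1 = 1 * 4 * 1 = 4
(u x v)_2 = 9

9


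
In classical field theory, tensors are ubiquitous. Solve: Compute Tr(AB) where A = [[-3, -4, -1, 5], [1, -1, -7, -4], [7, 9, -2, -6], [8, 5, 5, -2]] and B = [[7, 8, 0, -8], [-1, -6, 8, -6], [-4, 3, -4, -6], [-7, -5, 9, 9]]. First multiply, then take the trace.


Tr(AB) = sum_i (AB)_{ii} where (AB)_{ii} = sum_k A_{ik} B_{ki}.
(AB)_{11} = -3*7 + -4*-1 + -1*-4 + 5*-7 = -48
(AB)_{22} = 1*8 + -1*-6 + -7*3 + -4*-5 = 13
(AB)_{33} = 7*0 + 9*8 + -2*-4 + -6*9 = 26
(AB)_{44} = 8*-8 + 5*-6 + 5*-6 + -2*9 = -142
Tr(AB) = -48 + 13 + 26 + -142 = -151

-151


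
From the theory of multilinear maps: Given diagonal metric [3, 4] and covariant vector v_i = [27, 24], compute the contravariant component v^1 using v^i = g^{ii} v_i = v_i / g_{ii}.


To raise an index with a diagonal metric: v^i = v_i / g_{ii}.
For index 1: v_1 = 27, g_{11} = 3
v^1 = 27 / 3 = 9

9


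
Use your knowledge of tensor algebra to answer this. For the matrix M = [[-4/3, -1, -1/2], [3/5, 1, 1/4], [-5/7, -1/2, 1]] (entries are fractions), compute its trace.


The trace is the sum of diagonal entries.
Diagonal: M[1,1] = -4/3, M[2,2] = 1, M[3,3] = 1
Tr(M) = -4/3 + 1 + 1
Computing step by step:
After adding M[1,1]: -4/3
After adding M[2,2]: -1/3
After adding M[3,3]: 2/3
Tr(M) = 2/3

2/3


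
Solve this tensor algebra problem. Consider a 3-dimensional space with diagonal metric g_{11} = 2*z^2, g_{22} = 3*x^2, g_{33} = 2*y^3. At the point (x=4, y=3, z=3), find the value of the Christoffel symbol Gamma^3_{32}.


For a diagonal metric, Gamma^k_{ij} = (1/2) g^{kk} (dg_{ik}/dx_j + dg_{jk}/dx_i - dg_{ij}/dx_k).
The metric is diagonal, so g_{ab} = 0 for a != b.
At the given point: g_{11} = 18, g_{22} = 48, g_{33} = 54
g^{33} = 1/54
dg_{33}/dx_2 = dg_{33}/dx_2 = 54
dg_{23}/dx_3 = 0 (off-diagonal)
dg_{32}/dx_3 = 0 (off-diagonal)
Numerator = 54 + 0 - 0 = 54
Gamma^3_{32} = 54 / (2 * 54) = 1/2

1/2


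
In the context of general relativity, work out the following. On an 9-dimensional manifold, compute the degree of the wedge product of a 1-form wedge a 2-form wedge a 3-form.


The degree of a wedge product is the sum of the degrees of the individual forms.
Degrees: 1, 2, 3
Total degree = 1 + 2 + 3 = 6

6


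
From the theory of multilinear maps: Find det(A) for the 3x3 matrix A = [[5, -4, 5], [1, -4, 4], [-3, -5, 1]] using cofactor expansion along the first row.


Expanding along the first row, det(A) = a11*M_11 - a12*M_12 + a13*M_13, where M_1j is the (1,j) minor.
Minor M_11 = -4*1 - 4*-5 = 16
Minor M_12 = 1*1 - 4*-3 = 13
Minor M_13 = 1*-5 - -4*-3 = -17
det = 5*(16) - -4*(13) + 5*(-17)
    = 80 - -52 + -85
    = 47

47


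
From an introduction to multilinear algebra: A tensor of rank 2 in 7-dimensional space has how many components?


The number of components of a rank-r tensor in d dimensions is d^r.
Here d = 7 and r = 2.
7^2 = 49

49


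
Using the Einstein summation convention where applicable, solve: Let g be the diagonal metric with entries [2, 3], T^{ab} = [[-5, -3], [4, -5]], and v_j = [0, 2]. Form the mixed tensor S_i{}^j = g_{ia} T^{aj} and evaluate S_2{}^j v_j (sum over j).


Step 1: lower the first index. For a diagonal metric, g_{ia} T^{aj} = g_{ii} T^{ij} (no sum on i).
g_{22} = 3
S_2{}^1 = 3 * T^{21} = 3 * 4 = 12
S_2{}^2 = 3 * T^{22} = 3 * -5 = -15
Step 2: contract S_2{}^j with v_j.
S_2{}^1 * v_1 = 12 * 0 = 0
S_2{}^2 * v_2 = -15 * 2 = -30
Result = 0 + -30 = -30

-30


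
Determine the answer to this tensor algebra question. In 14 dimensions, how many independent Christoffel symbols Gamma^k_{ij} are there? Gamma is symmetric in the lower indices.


Christoffel symbols Gamma^k_{ij} are symmetric in i,j, so there are d * d(d+1)/2 independent symbols.
d = 14
d(d+1)/2 = 14 * 15 / 2 = 105
Total = 14 * 105 = 1470

1470


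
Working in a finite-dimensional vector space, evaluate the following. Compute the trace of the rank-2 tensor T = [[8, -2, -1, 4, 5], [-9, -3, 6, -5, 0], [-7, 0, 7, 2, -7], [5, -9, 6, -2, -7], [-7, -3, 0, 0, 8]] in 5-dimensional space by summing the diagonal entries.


The contraction (trace) of a rank-2 tensor is the sum of its diagonal elements.
Diagonal entries: A[1,1] = 8, A[2,2] = -3, A[3,3] = 7, A[4,4] = -2, A[5,5] = 8
Tr(A) = 8 + -3 + 7 + -2 + 8 = 18

18


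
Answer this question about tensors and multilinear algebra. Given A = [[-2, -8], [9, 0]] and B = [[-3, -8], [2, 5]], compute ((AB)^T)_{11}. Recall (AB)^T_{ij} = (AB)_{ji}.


(AB)^T_{ij} = (AB)_{ji} = sum_k A_{jk} B_{ki}.
For i=1, j=1 we need (AB)_{11}:
A_{11} * B_{11} = -2 * -3 = 6
A_{12} * B_{21} = -8 * 2 = -16
Sum = 6 + -16 = -10

-10


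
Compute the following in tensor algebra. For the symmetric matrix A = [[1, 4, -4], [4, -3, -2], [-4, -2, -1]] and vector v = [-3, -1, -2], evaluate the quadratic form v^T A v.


First compute Av:
(Av)_1 = 1*-3 + 4*-1 + -4*-2 = 1
(Av)_2 = 4*-3 + -3*-1 + -2*-2 = -5
(Av)_3 = -4*-3 + -2*-1 + -1*-2 = 16
Av = [1, -5, 16]
Then v^T (Av) = -3*1 + -1*-5 + -2*16
= -3 + 5 + -32 = -30

-30


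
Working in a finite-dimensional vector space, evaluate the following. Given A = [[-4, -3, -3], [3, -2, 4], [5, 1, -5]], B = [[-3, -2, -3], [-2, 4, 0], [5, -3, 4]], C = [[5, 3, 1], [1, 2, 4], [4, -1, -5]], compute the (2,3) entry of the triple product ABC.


(ABC)_{23} = sum_m (AB)_{2m} C_{m3}. First compute row 2 of AB.
(AB)_{21} = 3*-3 + -2*-2 + 4*5 = 15
(AB)_{22} = 3*-2 + -2*4 + 4*-3 = -26
(AB)_{23} = 3*-3 + -2*0 + 4*4 = 7
Now contract with column 3 of C:
(AB)_{21} * C_{13} = 15 * 1 = 15
(AB)_{22} * C_{23} = -26 * 4 = -104
(AB)_{23} * C_{33} = 7 * -5 = -35
(ABC)_{23} = 15 + -104 + -35 = -124

-124


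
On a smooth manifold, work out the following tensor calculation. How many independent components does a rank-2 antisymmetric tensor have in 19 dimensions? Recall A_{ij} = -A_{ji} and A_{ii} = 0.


An antisymmetric rank-2 tensor satisfies A_{ij} = -A_{ji}, so diagonal entries are zero.
The independent components are the upper-triangular entries: C(n, 2) = n(n-1)/2.
n = 19
C(19, 2) = 19 * 18 / 2 = 342 / 2 = 171

171


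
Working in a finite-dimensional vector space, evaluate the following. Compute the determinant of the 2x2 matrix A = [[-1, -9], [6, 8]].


For a 2x2 matrix [[a, b], [c, d]], det = a*d - b*c.
a = -1, b = -9, c = 6, d = 8
a*d = -1 * 8 = -8
b*c = -9 * 6 = -54
det = -8 - -54 = 46

46


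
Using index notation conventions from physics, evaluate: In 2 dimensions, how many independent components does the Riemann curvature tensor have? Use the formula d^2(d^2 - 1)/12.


The Riemann tensor in d dimensions has d^2(d^2 - 1)/12 independent components.
d = 2, so d^2 = 4
d^2 - 1 = 3
d^2(d^2 - 1) = 4 * 3 = 12
Divide by 12: 12 / 12 = 1

1


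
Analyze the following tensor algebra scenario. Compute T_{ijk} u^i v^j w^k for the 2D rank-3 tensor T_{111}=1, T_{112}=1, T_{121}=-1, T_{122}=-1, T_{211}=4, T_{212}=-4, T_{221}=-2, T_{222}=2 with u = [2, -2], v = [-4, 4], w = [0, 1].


S = sum over i,j,k of T_{ijk} u_i v_j w_k. Expanding all 8 terms:
T_{111}*u_1*v_1*w_1 = 1*2*-4*0 = 0  (running total: 0)
T_{112}*u_1*v_1*w_2 = 1*2*-4*1 = -8  (running total: -8)
T_{121}*u_1*v_2*w_1 = -1*2*4*0 = 0  (running total: -8)
T_{122}*u_1*v_2*w_2 = -1*2*4*1 = -8  (running total: -16)
T_{211}*u_2*v_1*w_1 = 4*-2*-4*0 = 0  (running total: -16)
T_{212}*u_2*v_1*w_2 = -4*-2*-4*1 = -32  (running total: -48)
T_{221}*u_2*v_2*w_1 = -2*-2*4*0 = 0  (running total: -48)
T_{222}*u_2*v_2*w_2 = 2*-2*4*1 = -16  (running total: -64)
S = -64

-64


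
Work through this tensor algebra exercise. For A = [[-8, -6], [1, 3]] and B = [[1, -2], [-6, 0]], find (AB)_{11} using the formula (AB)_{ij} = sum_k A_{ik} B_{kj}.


(AB)_{ij} = sum_k A_{ik} B_{kj}.
For i=1, j=1:
A_{11} * B_{11} = -8 * 1 = -8
A_{12} * B_{21} = -6 * -6 = 36
Sum = -8 + 36 = 28

28


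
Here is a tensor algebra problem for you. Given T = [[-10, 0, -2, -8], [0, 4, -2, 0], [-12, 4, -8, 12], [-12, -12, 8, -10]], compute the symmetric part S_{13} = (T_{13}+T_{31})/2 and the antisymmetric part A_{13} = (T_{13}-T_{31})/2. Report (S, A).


T_{13} = -2
T_{31} = -12
S_{13} = (-2 + -12)/2 = -14/2 = -7
A_{13} = (-2 - -12)/2 = 10/2 = 5
Check: S + A = -7 + 5 = -2 = T_{13}.

(-7, 5)
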